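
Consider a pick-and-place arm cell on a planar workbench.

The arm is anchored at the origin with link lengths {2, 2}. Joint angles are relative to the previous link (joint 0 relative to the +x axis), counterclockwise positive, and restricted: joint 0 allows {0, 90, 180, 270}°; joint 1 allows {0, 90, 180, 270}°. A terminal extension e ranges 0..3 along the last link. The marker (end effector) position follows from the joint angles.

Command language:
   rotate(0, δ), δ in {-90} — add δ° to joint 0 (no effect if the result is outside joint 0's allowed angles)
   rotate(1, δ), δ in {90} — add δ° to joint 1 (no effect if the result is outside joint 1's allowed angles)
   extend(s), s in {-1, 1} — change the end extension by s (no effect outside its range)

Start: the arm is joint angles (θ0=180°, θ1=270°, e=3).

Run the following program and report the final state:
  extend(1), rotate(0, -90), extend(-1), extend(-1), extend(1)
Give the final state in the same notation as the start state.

begin: joint angles (θ0=180°, θ1=270°, e=3)
t=1 extend(1) ⇒ joint angles (θ0=180°, θ1=270°, e=3)
t=2 rotate(0, -90) ⇒ joint angles (θ0=90°, θ1=270°, e=3)
t=3 extend(-1) ⇒ joint angles (θ0=90°, θ1=270°, e=2)
t=4 extend(-1) ⇒ joint angles (θ0=90°, θ1=270°, e=1)
t=5 extend(1) ⇒ joint angles (θ0=90°, θ1=270°, e=2)

joint angles (θ0=90°, θ1=270°, e=2)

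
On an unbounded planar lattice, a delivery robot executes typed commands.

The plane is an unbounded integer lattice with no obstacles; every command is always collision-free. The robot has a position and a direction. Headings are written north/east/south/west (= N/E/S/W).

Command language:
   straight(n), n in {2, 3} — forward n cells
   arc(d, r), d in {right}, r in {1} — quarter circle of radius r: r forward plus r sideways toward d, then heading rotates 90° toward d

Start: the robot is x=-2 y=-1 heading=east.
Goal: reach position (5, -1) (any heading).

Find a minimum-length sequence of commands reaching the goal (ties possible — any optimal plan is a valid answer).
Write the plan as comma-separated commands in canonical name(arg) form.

straight(2), straight(2), straight(3)

from: x=-2 y=-1 heading=east
1. straight(2) → x=0 y=-1 heading=east
2. straight(2) → x=2 y=-1 heading=east
3. straight(3) → x=5 y=-1 heading=east
minimal: 3 command(s), checked below 3.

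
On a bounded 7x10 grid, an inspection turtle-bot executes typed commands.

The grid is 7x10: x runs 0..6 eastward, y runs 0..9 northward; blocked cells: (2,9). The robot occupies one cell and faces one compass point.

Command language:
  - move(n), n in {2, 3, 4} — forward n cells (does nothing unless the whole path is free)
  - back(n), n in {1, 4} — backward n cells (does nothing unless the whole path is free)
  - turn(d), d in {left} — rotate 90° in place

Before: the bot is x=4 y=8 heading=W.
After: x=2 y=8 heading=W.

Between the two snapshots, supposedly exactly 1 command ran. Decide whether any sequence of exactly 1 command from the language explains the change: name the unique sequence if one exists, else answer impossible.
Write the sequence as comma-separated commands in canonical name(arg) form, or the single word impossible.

move(2)

key: heading stays W — the single command does not turn
start: x=4 y=8 heading=W
1. move(2) → x=2 y=8 heading=W
no rival 1-sequence matches.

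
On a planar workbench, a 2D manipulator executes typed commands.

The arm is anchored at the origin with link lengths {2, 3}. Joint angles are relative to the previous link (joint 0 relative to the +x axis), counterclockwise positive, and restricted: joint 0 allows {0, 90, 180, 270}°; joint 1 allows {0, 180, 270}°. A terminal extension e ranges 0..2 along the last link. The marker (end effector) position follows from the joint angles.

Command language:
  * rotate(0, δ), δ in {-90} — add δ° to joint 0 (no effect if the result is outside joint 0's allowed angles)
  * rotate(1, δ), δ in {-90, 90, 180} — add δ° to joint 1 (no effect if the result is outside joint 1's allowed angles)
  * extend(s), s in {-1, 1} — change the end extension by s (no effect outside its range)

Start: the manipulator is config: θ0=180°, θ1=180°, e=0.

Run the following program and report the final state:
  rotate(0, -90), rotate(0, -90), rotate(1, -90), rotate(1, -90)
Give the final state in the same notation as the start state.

config: θ0=0°, θ1=180°, e=0

t0: config: θ0=180°, θ1=180°, e=0
1. rotate(0, -90) → config: θ0=90°, θ1=180°, e=0
2. rotate(0, -90) → config: θ0=0°, θ1=180°, e=0
3. rotate(1, -90) → config: θ0=0°, θ1=180°, e=0
4. rotate(1, -90) → config: θ0=0°, θ1=180°, e=0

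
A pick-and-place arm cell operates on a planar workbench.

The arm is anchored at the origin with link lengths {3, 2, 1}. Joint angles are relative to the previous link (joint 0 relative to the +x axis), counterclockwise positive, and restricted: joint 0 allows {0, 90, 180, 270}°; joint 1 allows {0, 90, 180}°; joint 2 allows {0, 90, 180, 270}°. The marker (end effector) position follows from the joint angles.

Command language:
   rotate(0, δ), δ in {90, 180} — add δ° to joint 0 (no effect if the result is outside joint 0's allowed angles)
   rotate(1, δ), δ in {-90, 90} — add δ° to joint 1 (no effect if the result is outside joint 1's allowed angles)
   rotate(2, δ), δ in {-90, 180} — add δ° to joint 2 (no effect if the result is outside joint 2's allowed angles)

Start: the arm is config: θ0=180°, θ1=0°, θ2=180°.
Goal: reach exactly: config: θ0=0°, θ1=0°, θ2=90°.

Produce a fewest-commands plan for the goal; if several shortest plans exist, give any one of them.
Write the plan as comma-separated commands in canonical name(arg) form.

rotate(0, 180), rotate(2, -90)

t0: config: θ0=180°, θ1=0°, θ2=180°
step 1 (rotate(0, 180)): config: θ0=0°, θ1=0°, θ2=180°
step 2 (rotate(2, -90)): config: θ0=0°, θ1=0°, θ2=90°
nothing shorter than 2 reaches the goal.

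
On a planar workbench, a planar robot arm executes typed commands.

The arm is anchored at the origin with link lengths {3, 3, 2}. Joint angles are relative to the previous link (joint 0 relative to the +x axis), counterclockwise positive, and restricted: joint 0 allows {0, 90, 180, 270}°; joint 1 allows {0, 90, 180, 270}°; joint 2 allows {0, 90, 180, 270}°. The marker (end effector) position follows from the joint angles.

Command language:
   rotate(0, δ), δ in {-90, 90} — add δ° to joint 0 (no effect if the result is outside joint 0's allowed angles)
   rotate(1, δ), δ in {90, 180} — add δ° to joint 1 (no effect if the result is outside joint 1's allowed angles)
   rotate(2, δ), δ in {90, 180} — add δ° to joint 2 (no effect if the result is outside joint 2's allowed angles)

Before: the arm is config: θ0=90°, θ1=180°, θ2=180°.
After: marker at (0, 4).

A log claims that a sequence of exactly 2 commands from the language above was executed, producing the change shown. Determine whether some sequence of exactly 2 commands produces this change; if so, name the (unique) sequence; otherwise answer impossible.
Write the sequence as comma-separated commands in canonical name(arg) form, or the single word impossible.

from: config: θ0=90°, θ1=180°, θ2=180°
t=1 rotate(1, 90) ⇒ config: θ0=90°, θ1=270°, θ2=180°
t=2 rotate(1, 90) ⇒ config: θ0=90°, θ1=0°, θ2=180°
all 36 alternatives checked — unique.

rotate(1, 90), rotate(1, 90)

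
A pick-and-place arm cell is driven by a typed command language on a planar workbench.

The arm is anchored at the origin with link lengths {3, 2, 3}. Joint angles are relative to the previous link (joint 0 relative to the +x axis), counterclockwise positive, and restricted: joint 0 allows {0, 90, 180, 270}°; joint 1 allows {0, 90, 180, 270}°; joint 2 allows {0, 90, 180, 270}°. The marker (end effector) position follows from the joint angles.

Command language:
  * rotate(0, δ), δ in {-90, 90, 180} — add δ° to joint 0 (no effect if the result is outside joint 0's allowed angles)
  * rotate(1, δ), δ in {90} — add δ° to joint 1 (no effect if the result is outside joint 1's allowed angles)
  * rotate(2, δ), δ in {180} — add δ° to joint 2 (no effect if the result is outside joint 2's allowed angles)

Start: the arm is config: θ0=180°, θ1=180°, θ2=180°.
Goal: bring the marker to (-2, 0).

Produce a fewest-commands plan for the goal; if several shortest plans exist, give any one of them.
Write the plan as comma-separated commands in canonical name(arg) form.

rotate(1, 90), rotate(1, 90)

begin: config: θ0=180°, θ1=180°, θ2=180°
1. rotate(1, 90) → config: θ0=180°, θ1=270°, θ2=180°
2. rotate(1, 90) → config: θ0=180°, θ1=0°, θ2=180°
shorter routes all fall short; 2 is best.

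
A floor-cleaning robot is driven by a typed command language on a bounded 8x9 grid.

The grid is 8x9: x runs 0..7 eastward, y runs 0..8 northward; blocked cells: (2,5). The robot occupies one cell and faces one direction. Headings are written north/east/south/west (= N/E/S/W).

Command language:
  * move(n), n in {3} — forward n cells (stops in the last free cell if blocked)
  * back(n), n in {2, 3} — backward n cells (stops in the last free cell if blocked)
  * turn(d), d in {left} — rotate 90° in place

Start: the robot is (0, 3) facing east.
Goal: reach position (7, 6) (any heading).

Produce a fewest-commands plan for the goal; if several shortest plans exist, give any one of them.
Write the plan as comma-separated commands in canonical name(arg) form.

move(3), move(3), move(3), turn(left), move(3)

begin: (0, 3) facing east
step 1 (move(3)): (3, 3) facing east
step 2 (move(3)): (6, 3) facing east
step 3 (move(3)): (7, 3) facing east
step 4 (turn(left)): (7, 3) facing north
step 5 (move(3)): (7, 6) facing north
shorter routes all fall short; 5 is best.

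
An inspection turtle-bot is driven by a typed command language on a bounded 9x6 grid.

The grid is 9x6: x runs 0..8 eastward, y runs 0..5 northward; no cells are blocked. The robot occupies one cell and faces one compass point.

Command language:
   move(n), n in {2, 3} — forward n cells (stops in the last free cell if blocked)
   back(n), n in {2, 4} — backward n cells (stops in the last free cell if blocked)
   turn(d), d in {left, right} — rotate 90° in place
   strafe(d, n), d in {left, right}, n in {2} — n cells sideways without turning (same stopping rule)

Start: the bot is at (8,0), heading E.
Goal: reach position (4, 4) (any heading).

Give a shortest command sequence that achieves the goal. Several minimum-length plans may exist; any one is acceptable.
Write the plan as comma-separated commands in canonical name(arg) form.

initial: at (8,0), heading E
[1] after back(4): at (4,0), heading E
[2] after turn(right): at (4,0), heading S
[3] after back(4): at (4,4), heading S
minimal: 3 command(s), checked below 3.

back(4), turn(right), back(4)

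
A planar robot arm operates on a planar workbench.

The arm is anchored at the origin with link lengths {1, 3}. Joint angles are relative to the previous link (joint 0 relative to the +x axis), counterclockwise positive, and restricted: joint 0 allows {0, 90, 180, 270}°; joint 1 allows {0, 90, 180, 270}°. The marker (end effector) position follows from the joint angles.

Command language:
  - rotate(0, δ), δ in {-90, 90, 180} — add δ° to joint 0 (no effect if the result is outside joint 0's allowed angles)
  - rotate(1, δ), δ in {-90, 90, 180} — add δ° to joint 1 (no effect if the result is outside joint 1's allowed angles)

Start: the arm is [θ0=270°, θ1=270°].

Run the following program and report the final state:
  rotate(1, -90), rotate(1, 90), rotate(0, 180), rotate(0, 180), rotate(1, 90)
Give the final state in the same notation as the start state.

[θ0=270°, θ1=0°]

initial: [θ0=270°, θ1=270°]
t=1 rotate(1, -90) ⇒ [θ0=270°, θ1=180°]
t=2 rotate(1, 90) ⇒ [θ0=270°, θ1=270°]
t=3 rotate(0, 180) ⇒ [θ0=90°, θ1=270°]
t=4 rotate(0, 180) ⇒ [θ0=270°, θ1=270°]
t=5 rotate(1, 90) ⇒ [θ0=270°, θ1=0°]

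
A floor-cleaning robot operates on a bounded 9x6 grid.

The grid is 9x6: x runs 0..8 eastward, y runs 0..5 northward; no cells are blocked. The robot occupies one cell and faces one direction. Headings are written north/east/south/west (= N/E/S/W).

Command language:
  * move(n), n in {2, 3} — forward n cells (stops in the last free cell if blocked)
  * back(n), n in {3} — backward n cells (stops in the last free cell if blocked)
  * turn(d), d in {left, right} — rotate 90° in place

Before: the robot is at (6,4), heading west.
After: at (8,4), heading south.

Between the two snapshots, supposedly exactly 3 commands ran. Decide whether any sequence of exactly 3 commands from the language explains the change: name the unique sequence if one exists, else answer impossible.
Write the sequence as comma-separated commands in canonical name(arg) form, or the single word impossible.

back(3), back(3), turn(left)

key: position moved to (8,4) AND the heading swung to S — translation plus rotation needed
from: at (6,4), heading west
t=1 back(3) ⇒ at (8,4), heading west
t=2 back(3) ⇒ at (8,4), heading west
t=3 turn(left) ⇒ at (8,4), heading south
no rival 3-sequence matches.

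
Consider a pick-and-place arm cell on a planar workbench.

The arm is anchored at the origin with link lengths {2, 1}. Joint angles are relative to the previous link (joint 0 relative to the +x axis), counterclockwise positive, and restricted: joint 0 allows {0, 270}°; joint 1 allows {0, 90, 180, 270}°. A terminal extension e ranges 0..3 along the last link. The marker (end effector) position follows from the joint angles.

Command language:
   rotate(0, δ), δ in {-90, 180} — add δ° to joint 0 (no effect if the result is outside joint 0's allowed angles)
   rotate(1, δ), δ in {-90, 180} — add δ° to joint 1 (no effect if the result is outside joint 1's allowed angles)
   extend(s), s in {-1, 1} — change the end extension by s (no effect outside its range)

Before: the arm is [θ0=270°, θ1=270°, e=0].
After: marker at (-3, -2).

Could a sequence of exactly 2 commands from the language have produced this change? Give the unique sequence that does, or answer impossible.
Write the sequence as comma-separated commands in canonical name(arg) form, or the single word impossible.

start: [θ0=270°, θ1=270°, e=0]
1. extend(1) → [θ0=270°, θ1=270°, e=1]
2. extend(1) → [θ0=270°, θ1=270°, e=2]
no other 2-command option fits: unique.

extend(1), extend(1)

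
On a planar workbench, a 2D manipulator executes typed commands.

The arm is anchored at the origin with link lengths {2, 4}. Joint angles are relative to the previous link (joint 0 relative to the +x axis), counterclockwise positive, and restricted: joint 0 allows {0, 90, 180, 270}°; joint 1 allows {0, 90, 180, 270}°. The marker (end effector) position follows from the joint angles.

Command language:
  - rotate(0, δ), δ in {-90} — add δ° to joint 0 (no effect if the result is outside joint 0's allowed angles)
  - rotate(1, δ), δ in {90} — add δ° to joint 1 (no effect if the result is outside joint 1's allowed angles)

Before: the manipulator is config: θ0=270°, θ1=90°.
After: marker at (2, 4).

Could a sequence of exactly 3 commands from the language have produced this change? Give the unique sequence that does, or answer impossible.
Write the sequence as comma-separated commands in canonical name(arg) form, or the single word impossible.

rotate(0, -90), rotate(0, -90), rotate(0, -90)

start: config: θ0=270°, θ1=90°
1. rotate(0, -90) → config: θ0=180°, θ1=90°
2. rotate(0, -90) → config: θ0=90°, θ1=90°
3. rotate(0, -90) → config: θ0=0°, θ1=90°
no rival 3-sequence matches.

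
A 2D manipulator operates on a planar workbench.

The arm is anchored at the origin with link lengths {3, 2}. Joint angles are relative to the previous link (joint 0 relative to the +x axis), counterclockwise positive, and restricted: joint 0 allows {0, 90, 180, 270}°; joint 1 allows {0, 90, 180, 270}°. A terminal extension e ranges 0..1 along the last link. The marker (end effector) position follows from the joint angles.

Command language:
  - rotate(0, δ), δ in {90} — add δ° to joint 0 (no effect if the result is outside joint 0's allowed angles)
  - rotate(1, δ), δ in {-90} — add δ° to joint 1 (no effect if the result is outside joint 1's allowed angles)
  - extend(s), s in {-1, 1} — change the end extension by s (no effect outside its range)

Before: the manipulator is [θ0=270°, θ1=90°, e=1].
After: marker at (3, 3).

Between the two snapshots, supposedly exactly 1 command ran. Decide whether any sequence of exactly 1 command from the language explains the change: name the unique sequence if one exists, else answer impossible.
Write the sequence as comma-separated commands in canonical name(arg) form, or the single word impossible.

rotate(0, 90)

initial: [θ0=270°, θ1=90°, e=1]
step 1 (rotate(0, 90)): [θ0=0°, θ1=90°, e=1]
no rival 1-sequence matches.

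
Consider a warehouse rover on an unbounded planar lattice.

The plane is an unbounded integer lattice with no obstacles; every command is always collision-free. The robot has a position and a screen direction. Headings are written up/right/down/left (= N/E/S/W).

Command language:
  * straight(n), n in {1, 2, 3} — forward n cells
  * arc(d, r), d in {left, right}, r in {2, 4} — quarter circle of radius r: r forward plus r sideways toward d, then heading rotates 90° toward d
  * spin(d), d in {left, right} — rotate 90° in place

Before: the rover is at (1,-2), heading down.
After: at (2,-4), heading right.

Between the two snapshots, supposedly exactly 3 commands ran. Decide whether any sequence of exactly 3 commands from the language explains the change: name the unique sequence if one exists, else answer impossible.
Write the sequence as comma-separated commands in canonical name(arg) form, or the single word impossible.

straight(2), spin(left), straight(1)

key: cell and facing (now E) both changed — the 3 commands mix motion and turning
initial: at (1,-2), heading down
t=1 straight(2) ⇒ at (1,-4), heading down
t=2 spin(left) ⇒ at (1,-4), heading right
t=3 straight(1) ⇒ at (2,-4), heading right
no other 3-command option fits: unique.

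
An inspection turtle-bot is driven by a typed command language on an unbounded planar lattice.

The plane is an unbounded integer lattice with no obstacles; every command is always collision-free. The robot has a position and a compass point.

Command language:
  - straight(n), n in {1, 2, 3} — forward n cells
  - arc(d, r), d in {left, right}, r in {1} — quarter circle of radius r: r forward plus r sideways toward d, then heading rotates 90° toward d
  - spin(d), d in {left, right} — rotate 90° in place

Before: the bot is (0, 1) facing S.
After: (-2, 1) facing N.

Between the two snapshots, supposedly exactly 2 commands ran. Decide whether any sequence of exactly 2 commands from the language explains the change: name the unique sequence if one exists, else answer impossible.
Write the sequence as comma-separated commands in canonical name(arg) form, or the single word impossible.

arc(right, 1), arc(right, 1)

key: cell and facing (now N) both changed — the 2 commands mix motion and turning
initial: (0, 1) facing S
t=1 arc(right, 1) ⇒ (-1, 0) facing W
t=2 arc(right, 1) ⇒ (-2, 1) facing N
no rival 2-sequence matches.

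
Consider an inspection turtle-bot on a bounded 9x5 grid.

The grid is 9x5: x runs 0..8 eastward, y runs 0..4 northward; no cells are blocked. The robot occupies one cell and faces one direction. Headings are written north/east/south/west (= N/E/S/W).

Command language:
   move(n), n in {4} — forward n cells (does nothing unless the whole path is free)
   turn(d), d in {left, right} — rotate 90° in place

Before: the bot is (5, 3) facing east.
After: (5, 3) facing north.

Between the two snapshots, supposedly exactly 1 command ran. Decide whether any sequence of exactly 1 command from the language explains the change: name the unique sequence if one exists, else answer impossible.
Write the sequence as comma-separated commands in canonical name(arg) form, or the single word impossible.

key: parked at (5,3) the whole time — nothing moves the robot
initial: (5, 3) facing east
t=1 turn(left) ⇒ (5, 3) facing north
uniquely the one of 3 1-step routes that fits.

turn(left)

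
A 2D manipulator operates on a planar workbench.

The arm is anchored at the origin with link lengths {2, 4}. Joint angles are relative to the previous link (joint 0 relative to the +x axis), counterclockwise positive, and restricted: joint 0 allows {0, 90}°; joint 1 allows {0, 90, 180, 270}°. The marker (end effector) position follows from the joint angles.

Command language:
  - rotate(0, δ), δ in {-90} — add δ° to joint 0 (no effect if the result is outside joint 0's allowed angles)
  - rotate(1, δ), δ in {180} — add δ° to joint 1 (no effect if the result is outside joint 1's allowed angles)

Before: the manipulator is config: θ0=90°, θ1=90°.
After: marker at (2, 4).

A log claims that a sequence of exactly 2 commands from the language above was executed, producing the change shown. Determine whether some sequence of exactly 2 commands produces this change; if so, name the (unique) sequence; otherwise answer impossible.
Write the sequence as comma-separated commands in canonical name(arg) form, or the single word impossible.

rotate(0, -90), rotate(0, -90)

start: config: θ0=90°, θ1=90°
1. rotate(0, -90) → config: θ0=0°, θ1=90°
2. rotate(0, -90) → config: θ0=0°, θ1=90°
uniquely the one of 4 2-step routes that fits.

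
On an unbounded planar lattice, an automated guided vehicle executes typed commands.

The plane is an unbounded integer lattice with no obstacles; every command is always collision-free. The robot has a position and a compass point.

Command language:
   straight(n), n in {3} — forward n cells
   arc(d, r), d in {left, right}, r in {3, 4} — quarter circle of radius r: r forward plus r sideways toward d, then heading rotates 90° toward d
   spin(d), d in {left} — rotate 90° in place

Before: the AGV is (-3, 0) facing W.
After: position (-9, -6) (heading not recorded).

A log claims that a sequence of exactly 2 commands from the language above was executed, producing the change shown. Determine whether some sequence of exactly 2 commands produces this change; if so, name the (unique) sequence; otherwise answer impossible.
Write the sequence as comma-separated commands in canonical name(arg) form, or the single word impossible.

arc(left, 3), arc(right, 3)

key: order matters: swapping arc(left, 3) and arc(right, 3) lands elsewhere
start: (-3, 0) facing W
[1] after arc(left, 3): (-6, -3) facing S
[2] after arc(right, 3): (-9, -6) facing W
all 36 alternatives checked — unique.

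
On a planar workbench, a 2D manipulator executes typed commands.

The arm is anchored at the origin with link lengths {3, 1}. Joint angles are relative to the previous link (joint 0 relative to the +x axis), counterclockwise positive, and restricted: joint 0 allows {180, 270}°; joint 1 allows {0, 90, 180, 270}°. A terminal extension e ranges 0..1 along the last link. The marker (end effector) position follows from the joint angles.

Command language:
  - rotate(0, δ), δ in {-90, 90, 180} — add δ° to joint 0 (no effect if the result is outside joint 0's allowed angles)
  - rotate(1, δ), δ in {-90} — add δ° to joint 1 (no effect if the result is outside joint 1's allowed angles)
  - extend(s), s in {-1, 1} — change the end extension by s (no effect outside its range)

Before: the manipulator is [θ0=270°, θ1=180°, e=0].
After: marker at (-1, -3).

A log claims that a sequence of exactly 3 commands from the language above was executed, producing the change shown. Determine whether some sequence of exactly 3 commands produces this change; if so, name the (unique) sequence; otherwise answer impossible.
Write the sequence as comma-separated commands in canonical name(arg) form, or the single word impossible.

rotate(1, -90), rotate(1, -90), rotate(1, -90)

begin: [θ0=270°, θ1=180°, e=0]
1. rotate(1, -90) → [θ0=270°, θ1=90°, e=0]
2. rotate(1, -90) → [θ0=270°, θ1=0°, e=0]
3. rotate(1, -90) → [θ0=270°, θ1=270°, e=0]
no other 3-command option fits: unique.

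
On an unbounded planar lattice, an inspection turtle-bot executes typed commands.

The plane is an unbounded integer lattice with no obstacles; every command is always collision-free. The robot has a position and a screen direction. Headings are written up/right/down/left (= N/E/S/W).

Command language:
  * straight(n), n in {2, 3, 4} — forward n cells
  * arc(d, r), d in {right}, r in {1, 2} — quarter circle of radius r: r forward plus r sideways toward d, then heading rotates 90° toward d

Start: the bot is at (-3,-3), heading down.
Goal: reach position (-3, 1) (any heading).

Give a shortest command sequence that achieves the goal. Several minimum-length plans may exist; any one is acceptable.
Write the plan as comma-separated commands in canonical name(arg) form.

from: at (-3,-3), heading down
[1] after arc(right, 1): at (-4,-4), heading left
[2] after arc(right, 1): at (-5,-3), heading up
[3] after straight(2): at (-5,-1), heading up
[4] after arc(right, 2): at (-3,1), heading right
no 3-step plan works, so 4 is optimal.

arc(right, 1), arc(right, 1), straight(2), arc(right, 2)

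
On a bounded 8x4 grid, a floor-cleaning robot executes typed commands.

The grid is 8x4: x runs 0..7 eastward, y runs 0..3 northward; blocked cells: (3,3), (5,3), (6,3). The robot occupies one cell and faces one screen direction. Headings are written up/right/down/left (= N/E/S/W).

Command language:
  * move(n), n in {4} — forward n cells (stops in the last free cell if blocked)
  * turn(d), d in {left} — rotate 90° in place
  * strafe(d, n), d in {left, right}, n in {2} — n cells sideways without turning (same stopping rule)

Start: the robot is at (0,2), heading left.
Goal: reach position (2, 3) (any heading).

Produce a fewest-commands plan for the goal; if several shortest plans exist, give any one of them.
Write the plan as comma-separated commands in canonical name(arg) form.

initial: at (0,2), heading left
step 1 (strafe(right, 2)): at (0,3), heading left
step 2 (turn(left)): at (0,3), heading down
step 3 (strafe(left, 2)): at (2,3), heading down
nothing shorter than 3 reaches the goal.

strafe(right, 2), turn(left), strafe(left, 2)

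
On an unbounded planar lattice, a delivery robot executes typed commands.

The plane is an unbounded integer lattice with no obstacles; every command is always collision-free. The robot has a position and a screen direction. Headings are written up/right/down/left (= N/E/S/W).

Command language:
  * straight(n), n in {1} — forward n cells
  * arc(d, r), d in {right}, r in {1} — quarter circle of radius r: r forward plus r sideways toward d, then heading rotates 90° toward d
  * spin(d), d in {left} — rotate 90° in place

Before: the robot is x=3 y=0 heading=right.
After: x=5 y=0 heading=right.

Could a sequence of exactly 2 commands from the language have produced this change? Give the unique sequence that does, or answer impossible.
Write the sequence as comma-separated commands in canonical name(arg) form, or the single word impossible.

key: heading stays E — no command in the sequence turns
initial: x=3 y=0 heading=right
step 1 (straight(1)): x=4 y=0 heading=right
step 2 (straight(1)): x=5 y=0 heading=right
no other 2-command option fits: unique.

straight(1), straight(1)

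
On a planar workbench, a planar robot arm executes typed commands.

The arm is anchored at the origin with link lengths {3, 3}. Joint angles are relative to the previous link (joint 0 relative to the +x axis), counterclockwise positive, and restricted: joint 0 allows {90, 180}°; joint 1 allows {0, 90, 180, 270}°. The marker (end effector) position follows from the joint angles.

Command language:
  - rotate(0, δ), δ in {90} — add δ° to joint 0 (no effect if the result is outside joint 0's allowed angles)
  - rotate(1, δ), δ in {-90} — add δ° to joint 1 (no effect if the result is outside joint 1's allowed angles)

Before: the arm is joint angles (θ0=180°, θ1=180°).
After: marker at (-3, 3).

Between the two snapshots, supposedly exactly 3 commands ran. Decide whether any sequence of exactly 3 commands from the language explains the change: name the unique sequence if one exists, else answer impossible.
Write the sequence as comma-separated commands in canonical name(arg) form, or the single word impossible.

rotate(1, -90), rotate(1, -90), rotate(1, -90)

start: joint angles (θ0=180°, θ1=180°)
t=1 rotate(1, -90) ⇒ joint angles (θ0=180°, θ1=90°)
t=2 rotate(1, -90) ⇒ joint angles (θ0=180°, θ1=0°)
t=3 rotate(1, -90) ⇒ joint angles (θ0=180°, θ1=270°)
no rival 3-sequence matches.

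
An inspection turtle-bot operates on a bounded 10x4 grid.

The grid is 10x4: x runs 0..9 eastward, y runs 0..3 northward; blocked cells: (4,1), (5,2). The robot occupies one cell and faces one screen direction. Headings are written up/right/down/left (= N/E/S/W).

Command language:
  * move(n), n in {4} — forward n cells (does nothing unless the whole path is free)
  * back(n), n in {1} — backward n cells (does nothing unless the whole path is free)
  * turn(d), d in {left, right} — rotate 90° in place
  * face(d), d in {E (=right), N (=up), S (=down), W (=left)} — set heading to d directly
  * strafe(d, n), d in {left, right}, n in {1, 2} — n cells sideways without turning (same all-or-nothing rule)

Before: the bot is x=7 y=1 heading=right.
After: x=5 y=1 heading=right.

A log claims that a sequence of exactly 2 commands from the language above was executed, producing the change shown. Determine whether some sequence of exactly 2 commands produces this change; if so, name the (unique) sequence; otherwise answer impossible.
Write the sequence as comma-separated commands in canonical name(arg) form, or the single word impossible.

key: heading stays E — no command in the sequence turns
begin: x=7 y=1 heading=right
[1] after back(1): x=6 y=1 heading=right
[2] after back(1): x=5 y=1 heading=right
all 144 alternatives checked — unique.

back(1), back(1)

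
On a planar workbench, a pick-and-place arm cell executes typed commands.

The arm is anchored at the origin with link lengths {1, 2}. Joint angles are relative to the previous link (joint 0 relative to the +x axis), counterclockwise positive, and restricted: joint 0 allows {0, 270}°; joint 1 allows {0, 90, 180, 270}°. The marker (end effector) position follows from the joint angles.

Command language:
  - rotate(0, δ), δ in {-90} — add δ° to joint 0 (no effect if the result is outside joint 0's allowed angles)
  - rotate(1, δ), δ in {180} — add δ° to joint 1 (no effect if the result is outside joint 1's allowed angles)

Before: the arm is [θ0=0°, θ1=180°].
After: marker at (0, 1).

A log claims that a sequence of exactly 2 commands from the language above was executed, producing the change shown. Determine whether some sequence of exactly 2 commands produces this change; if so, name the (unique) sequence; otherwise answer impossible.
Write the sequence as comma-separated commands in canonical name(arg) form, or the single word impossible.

t0: [θ0=0°, θ1=180°]
1. rotate(0, -90) → [θ0=270°, θ1=180°]
2. rotate(0, -90) → [θ0=270°, θ1=180°]
all 4 alternatives checked — unique.

rotate(0, -90), rotate(0, -90)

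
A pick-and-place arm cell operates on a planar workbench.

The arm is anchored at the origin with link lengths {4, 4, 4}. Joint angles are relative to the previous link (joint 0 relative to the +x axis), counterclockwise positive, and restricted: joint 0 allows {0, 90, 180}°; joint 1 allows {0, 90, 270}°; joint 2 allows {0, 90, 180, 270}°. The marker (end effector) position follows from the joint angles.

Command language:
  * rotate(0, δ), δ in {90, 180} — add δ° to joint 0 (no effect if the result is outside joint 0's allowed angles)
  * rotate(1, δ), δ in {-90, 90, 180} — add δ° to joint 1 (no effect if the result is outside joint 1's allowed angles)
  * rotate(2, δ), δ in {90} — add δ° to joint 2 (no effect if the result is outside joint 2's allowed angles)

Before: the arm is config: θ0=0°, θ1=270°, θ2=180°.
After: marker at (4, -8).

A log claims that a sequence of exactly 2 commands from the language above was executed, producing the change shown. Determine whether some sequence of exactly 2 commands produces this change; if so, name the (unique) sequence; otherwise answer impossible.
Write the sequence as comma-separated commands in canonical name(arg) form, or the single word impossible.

rotate(2, 90), rotate(2, 90)

initial: config: θ0=0°, θ1=270°, θ2=180°
[1] after rotate(2, 90): config: θ0=0°, θ1=270°, θ2=270°
[2] after rotate(2, 90): config: θ0=0°, θ1=270°, θ2=0°
uniquely the one of 36 2-step routes that fits.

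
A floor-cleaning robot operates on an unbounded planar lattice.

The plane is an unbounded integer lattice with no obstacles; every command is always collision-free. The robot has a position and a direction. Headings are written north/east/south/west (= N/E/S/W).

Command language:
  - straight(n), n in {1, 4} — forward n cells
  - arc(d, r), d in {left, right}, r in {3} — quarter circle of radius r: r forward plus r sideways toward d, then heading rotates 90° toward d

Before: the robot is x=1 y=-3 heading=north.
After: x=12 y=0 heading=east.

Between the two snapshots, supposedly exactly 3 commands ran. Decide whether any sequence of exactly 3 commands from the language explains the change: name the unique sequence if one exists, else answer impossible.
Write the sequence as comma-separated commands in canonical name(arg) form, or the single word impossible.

arc(right, 3), straight(4), straight(4)

key: position moved to (12,0) AND the heading swung to E — translation plus rotation needed
from: x=1 y=-3 heading=north
1. arc(right, 3) → x=4 y=0 heading=east
2. straight(4) → x=8 y=0 heading=east
3. straight(4) → x=12 y=0 heading=east
all 64 alternatives checked — unique.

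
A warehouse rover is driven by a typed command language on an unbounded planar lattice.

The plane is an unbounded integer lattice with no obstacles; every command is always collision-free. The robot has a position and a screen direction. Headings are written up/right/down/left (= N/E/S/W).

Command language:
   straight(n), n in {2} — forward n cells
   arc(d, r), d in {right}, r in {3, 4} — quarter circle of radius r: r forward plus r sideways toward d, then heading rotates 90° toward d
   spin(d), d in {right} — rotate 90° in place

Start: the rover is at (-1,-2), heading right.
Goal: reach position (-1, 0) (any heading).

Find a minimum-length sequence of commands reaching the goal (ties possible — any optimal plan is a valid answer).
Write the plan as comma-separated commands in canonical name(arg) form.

from: at (-1,-2), heading right
1. arc(right, 3) → at (2,-5), heading down
2. arc(right, 3) → at (-1,-8), heading left
3. arc(right, 4) → at (-5,-4), heading up
4. arc(right, 4) → at (-1,0), heading right
no 3-step plan works, so 4 is optimal.

arc(right, 3), arc(right, 3), arc(right, 4), arc(right, 4)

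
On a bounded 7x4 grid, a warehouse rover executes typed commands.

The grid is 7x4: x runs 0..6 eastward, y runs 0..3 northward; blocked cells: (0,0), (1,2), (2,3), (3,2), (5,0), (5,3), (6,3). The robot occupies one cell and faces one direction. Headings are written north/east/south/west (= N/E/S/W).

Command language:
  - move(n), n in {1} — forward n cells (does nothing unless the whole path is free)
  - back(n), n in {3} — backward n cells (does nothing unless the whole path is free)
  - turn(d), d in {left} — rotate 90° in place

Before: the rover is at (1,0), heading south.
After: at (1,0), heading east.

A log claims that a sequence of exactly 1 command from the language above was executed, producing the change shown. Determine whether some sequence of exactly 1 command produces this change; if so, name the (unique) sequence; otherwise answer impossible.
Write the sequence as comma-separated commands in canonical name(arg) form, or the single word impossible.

turn(left)

key: parked at (1,0) the whole time — nothing moves the robot
from: at (1,0), heading south
step 1 (turn(left)): at (1,0), heading east
no rival 1-sequence matches.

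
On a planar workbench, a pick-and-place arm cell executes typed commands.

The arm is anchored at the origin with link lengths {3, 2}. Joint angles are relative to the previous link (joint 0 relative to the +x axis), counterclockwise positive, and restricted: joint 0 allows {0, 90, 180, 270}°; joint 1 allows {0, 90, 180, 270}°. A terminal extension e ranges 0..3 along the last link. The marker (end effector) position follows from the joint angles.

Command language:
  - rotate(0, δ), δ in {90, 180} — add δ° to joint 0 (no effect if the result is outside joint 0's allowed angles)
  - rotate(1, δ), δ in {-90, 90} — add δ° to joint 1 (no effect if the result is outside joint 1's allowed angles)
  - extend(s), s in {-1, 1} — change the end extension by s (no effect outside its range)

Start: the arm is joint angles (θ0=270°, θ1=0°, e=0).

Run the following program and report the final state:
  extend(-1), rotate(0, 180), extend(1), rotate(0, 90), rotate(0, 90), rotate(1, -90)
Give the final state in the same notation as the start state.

joint angles (θ0=270°, θ1=270°, e=1)

from: joint angles (θ0=270°, θ1=0°, e=0)
1. extend(-1) → joint angles (θ0=270°, θ1=0°, e=0)
2. rotate(0, 180) → joint angles (θ0=90°, θ1=0°, e=0)
3. extend(1) → joint angles (θ0=90°, θ1=0°, e=1)
4. rotate(0, 90) → joint angles (θ0=180°, θ1=0°, e=1)
5. rotate(0, 90) → joint angles (θ0=270°, θ1=0°, e=1)
6. rotate(1, -90) → joint angles (θ0=270°, θ1=270°, e=1)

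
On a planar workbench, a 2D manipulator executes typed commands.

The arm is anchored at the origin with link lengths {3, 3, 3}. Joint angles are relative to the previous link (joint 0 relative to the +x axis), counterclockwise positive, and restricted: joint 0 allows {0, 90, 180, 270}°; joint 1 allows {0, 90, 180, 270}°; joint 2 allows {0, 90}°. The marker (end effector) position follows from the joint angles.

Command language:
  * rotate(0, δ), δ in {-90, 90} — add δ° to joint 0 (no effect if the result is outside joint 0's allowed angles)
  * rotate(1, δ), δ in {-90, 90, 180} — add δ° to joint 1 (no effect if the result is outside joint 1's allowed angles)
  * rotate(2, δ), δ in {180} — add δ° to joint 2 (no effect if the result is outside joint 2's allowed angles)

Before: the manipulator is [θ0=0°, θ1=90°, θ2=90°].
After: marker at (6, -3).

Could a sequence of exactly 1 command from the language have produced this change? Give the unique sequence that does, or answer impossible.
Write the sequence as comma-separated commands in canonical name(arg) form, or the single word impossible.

rotate(1, 180)

from: [θ0=0°, θ1=90°, θ2=90°]
t=1 rotate(1, 180) ⇒ [θ0=0°, θ1=270°, θ2=90°]
no other 1-command option fits: unique.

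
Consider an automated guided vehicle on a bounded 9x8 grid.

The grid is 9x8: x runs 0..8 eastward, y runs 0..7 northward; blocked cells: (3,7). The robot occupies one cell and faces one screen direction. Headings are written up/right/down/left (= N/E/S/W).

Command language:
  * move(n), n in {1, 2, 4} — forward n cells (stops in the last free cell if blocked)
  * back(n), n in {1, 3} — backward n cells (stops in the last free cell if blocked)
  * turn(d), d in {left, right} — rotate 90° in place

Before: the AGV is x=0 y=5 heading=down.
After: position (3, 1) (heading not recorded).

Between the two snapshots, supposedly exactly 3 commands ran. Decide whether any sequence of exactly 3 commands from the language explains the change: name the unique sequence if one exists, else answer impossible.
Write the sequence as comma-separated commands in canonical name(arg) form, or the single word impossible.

key: order matters: swapping move(4) and back(3) lands elsewhere
begin: x=0 y=5 heading=down
1. move(4) → x=0 y=1 heading=down
2. turn(right) → x=0 y=1 heading=left
3. back(3) → x=3 y=1 heading=left
uniquely the one of 343 3-step routes that fits.

move(4), turn(right), back(3)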